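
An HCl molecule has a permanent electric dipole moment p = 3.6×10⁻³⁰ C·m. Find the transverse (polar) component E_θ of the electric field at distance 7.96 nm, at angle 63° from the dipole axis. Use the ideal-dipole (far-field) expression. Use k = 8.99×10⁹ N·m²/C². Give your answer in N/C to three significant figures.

For a dipole, E_θ = (kp sinθ)/r³.
kp/r³ = (8.99×10⁹)(3.60×10⁻³⁰)/(7.96×10⁻⁹)³ = 6.417×10⁴ N/C.
E_θ = 6.417×10⁴·sin63° = 5.717×10⁴ N/C.

E_θ ≈ 5.72×10⁴ N/C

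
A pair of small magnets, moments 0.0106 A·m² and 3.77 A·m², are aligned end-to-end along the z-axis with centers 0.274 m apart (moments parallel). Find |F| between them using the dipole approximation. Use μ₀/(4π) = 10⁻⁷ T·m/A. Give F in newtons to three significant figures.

On-axis B of dipole 1: B = (μ₀/4π)·2m₁/r³. Force on dipole 2: F = m₂·dB/dr.
dB/dr = −(μ₀/4π)·6m₁/r⁴, so |F| = (μ₀/4π)·6m₁m₂/r⁴.
F = 6(10⁻⁷)(0.0106)(3.77)/(0.274)⁴ = 4.254×10⁻⁶ N.

F ≈ 4.25×10⁻⁶ N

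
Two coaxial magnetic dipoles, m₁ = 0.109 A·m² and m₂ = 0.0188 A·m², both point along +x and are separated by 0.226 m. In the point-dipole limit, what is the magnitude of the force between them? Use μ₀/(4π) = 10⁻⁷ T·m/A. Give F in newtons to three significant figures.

F ≈ 4.71×10⁻⁷ N

On-axis B of dipole 1: B = (μ₀/4π)·2m₁/r³. Force on dipole 2: F = m₂·dB/dr.
dB/dr = −(μ₀/4π)·6m₁/r⁴, so |F| = (μ₀/4π)·6m₁m₂/r⁴.
F = 6(10⁻⁷)(0.109)(0.0188)/(0.226)⁴ = 4.713×10⁻⁷ N.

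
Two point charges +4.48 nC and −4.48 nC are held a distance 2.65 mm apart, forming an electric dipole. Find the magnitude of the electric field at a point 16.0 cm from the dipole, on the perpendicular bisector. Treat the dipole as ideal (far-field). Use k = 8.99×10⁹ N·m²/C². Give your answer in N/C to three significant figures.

E ≈ 26.1 N/C

Dipole moment p = qd = (4.48×10⁻⁹ C)(0.00265 m) = 1.187×10⁻¹¹ C·m.
On the perpendicular bisector E = kp/r³ (half the axial value at the same distance).
E = (8.99×10⁹)(1.187×10⁻¹¹) / (0.160)³ = 26.05 N/C.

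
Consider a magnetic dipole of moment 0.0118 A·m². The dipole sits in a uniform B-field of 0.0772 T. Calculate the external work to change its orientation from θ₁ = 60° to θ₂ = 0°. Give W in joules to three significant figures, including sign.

W_ext = ΔU = −mB cosθ₂ + mB cosθ₁ = mB(cosθ₁ − cosθ₂).
W = (0.0118)(0.0772)·(cos60° − cos0°) = (9.110×10⁻⁴)·(-0.5000) = -4.555×10⁻⁴ J.

W ≈ -4.55×10⁻⁴ J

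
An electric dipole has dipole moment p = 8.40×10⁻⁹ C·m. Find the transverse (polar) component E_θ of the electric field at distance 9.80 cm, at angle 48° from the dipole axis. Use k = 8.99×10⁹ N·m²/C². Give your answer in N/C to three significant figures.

E_θ ≈ 5.96×10⁴ N/C

For a dipole, E_θ = (kp sinθ)/r³.
kp/r³ = (8.99×10⁹)(8.40×10⁻⁹)/(0.0980)³ = 8.023×10⁴ N/C.
E_θ = 8.023×10⁴·sin48° = 5.963×10⁴ N/C.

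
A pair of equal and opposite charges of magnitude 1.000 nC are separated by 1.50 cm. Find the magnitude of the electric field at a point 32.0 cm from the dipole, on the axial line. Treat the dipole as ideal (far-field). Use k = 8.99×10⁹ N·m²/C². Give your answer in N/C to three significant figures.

E ≈ 8.23 N/C

Dipole moment p = qd = (1.00×10⁻⁹ C)(0.0150 m) = 1.50×10⁻¹¹ C·m.
On the dipole axis E = 2kp/r³.
E = 2·(8.99×10⁹)(1.50×10⁻¹¹) / (0.320)³ = 8.231 N/C.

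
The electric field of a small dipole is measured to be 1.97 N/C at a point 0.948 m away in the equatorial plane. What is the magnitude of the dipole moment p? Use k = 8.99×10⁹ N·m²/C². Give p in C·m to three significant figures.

In the equatorial plane E = kp/r³, so p = Er³/(k).
p = (1.97)·(0.948)³ / (8.99×10⁹) = 1.867×10⁻¹⁰ C·m.

p ≈ 1.87×10⁻¹⁰ C·m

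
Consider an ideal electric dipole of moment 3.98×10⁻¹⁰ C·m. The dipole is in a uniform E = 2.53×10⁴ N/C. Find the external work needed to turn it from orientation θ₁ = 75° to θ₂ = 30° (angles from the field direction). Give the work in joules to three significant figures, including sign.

W ≈ -6.11×10⁻⁶ J

W_ext = ΔU = U(θ₂) − U(θ₁) = −pE cosθ₂ − (−pE cosθ₁) = pE(cosθ₁ − cosθ₂).
W = (3.98×10⁻¹⁰)(2.53×10⁴)·(cos75° − cos30°) = (1.007×10⁻⁵)·(-0.6072) = -6.114×10⁻⁶ J.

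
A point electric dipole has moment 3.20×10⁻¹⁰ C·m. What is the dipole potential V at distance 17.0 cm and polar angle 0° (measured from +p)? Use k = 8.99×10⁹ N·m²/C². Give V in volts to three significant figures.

V ≈ 99.5 V

The dipole potential is V = kp cosθ / r².
V = (8.99×10⁹)(3.20×10⁻¹⁰)·cos0° / (0.170)² = 99.54 V.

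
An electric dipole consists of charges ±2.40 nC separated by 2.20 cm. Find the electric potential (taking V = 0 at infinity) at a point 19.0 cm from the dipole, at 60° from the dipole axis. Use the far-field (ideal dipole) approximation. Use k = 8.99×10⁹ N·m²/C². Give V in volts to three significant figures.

V ≈ 6.57 V

Dipole moment p = qd = (2.40×10⁻⁹ C)(0.0220 m) = 5.28×10⁻¹¹ C·m.
The dipole potential is V = kp cosθ / r².
V = (8.99×10⁹)(5.28×10⁻¹¹)·cos60° / (0.190)² = 6.574 V.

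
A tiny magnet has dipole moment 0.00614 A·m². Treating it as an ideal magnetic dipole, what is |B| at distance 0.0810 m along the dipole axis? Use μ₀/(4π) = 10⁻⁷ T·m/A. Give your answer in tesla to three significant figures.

On axis B = (μ₀/4π)·2m/r³.
B = 2·(10⁻⁷)·(0.00614) / (0.0810)³ = 2.311×10⁻⁶ T.

B ≈ 2.31×10⁻⁶ T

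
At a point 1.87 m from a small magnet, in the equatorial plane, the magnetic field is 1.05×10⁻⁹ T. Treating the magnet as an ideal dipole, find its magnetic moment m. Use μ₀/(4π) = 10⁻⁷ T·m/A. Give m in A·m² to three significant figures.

In the equatorial plane B = (μ₀/4π)·m/r³, so m = Br³·4π/(μ₀).
m = (1.05×10⁻⁹)·(1.87)³ / (10⁻⁷) = 0.06866 A·m².

m ≈ 0.0687 A·m²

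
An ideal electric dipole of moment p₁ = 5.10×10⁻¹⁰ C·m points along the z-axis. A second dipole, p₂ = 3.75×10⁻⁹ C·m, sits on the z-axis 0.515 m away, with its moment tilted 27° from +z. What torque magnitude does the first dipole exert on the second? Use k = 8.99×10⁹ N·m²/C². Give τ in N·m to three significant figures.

The second dipole sits on the axis of the first, so the field there is axial: E₁ = 2kp₁/r³ along +z.
E₁ = 2(8.99×10⁹)(5.10×10⁻¹⁰)/(0.515)³ = 67.13 N/C.
Torque on the second dipole: τ = p₂ E₁ sinθ.
τ = (3.75×10⁻⁹)(67.13)·sin27° = 1.143×10⁻⁷ N·m.

τ ≈ 1.14×10⁻⁷ N·m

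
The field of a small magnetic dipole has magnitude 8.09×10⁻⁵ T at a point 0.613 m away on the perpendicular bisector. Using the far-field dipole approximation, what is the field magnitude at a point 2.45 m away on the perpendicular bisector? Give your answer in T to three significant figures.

Dipole fields scale as 1/r³ in the far field; the geometry is the same at both points.
B₂ = B₁ · (r₁/r₂)³ = 8.09×10⁻⁵ · (0.613/2.45)³.
(r₁/r₂)³ = (0.2502)³ = 0.01566.
B₂ ≈ 1.267×10⁻⁶ T.

B ≈ 1.27×10⁻⁶ T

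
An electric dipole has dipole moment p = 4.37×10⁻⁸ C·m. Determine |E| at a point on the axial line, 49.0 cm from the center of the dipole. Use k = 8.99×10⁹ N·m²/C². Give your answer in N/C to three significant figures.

E ≈ 6680 N/C

On the dipole axis E = 2kp/r³.
E = 2·(8.99×10⁹)(4.37×10⁻⁸) / (0.490)³ = 6679 N/C.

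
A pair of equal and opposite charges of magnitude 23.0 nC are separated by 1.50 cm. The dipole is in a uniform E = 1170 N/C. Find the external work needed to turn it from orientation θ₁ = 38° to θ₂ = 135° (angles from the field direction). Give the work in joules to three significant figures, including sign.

W ≈ 6.04×10⁻⁷ J

Dipole moment p = qd = (2.30×10⁻⁸ C)(0.0150 m) = 3.45×10⁻¹⁰ C·m.
W_ext = ΔU = U(θ₂) − U(θ₁) = −pE cosθ₂ − (−pE cosθ₁) = pE(cosθ₁ − cosθ₂).
W = (3.45×10⁻¹⁰)(1170)·(cos38° − cos135°) = (4.036×10⁻⁷)·(+1.4951) = 6.035×10⁻⁷ J.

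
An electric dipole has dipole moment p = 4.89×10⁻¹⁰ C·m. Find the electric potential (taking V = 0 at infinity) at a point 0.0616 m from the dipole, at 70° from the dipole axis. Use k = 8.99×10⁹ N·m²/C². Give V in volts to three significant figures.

The dipole potential is V = kp cosθ / r².
V = (8.99×10⁹)(4.89×10⁻¹⁰)·cos70° / (0.0616)² = 396.2 V.

V ≈ 396 V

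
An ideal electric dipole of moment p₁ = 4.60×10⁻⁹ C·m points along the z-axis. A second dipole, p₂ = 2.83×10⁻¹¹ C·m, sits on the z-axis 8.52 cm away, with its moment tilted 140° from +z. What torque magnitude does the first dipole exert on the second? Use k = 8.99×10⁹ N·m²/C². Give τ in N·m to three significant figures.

τ ≈ 2.43×10⁻⁶ N·m

The second dipole sits on the axis of the first, so the field there is axial: E₁ = 2kp₁/r³ along +z.
E₁ = 2(8.99×10⁹)(4.60×10⁻⁹)/(0.0852)³ = 1.337×10⁵ N/C.
Torque on the second dipole: τ = p₂ E₁ sinθ.
τ = (2.83×10⁻¹¹)(1.337×10⁵)·sin140° = 2.433×10⁻⁶ N·m.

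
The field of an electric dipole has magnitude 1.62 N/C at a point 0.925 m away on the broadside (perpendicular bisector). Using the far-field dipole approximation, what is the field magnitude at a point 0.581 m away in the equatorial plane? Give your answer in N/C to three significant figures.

Dipole fields scale as 1/r³ in the far field; the geometry is the same at both points.
E₂ = E₁ · (r₁/r₂)³ = 1.62 · (0.925/0.581)³.
(r₁/r₂)³ = (1.592)³ = 4.035.
E₂ ≈ 6.538 N/C.

E ≈ 6.54 N/C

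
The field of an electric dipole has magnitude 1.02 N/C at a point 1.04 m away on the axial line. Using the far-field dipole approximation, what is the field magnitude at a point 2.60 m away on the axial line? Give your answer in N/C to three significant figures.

E ≈ 0.0653 N/C

Dipole fields scale as 1/r³ in the far field; the geometry is the same at both points.
E₂ = E₁ · (r₁/r₂)³ = 1.02 · (1.04/2.60)³.
(r₁/r₂)³ = (0.4)³ = 0.064.
E₂ ≈ 0.06528 N/C.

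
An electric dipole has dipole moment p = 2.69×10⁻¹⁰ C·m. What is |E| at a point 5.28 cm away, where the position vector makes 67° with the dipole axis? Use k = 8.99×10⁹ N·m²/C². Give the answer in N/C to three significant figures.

At angle θ the dipole field magnitude is E = (kp/r³)·√(1 + 3cos²θ).
kp/r³ = (8.99×10⁹)(2.69×10⁻¹⁰) / (0.0528)³ = 1.643×10⁴ N/C.
√(1 + 3cos²67°) = √(1 + 3·0.1527) = √1.4580 ≈ 1.2075.
E ≈ 1.643×10⁴ × 1.207 = 1.984×10⁴ N/C.

E ≈ 1.98×10⁴ N/C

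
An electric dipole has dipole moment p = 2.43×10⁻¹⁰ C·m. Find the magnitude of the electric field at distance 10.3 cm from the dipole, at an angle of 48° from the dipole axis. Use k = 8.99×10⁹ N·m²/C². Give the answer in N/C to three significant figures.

E ≈ 3060 N/C

At angle θ the dipole field magnitude is E = (kp/r³)·√(1 + 3cos²θ).
kp/r³ = (8.99×10⁹)(2.43×10⁻¹⁰) / (0.103)³ = 1999 N/C.
√(1 + 3cos²48°) = √(1 + 3·0.4477) = √2.3432 ≈ 1.5308.
E ≈ 1999 × 1.531 = 3060 N/C.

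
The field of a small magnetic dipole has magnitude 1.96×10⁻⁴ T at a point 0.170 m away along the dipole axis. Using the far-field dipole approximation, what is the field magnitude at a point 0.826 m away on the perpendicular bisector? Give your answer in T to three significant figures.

B ≈ 8.54×10⁻⁷ T

Dipole fields scale as 1/r³ in the far field.
The axial field is twice the equatorial field at the same r, so the geometry factor is 1/2.
B₂ = B₁ · (1/2) · (r₁/r₂)³ = 1.96×10⁻⁴ · 0.5 · (0.170/0.826)³.
(r₁/r₂)³ = (0.2058)³ = 0.008718.
B₂ ≈ 8.543×10⁻⁷ T.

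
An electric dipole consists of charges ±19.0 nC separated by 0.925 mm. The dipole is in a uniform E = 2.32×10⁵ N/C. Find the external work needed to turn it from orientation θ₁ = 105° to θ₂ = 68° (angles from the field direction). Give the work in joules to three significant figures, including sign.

W ≈ -2.58×10⁻⁶ J

Dipole moment p = qd = (1.90×10⁻⁸ C)(9.25×10⁻⁴ m) = 1.758×10⁻¹¹ C·m.
W_ext = ΔU = U(θ₂) − U(θ₁) = −pE cosθ₂ − (−pE cosθ₁) = pE(cosθ₁ − cosθ₂).
W = (1.758×10⁻¹¹)(2.32×10⁵)·(cos105° − cos68°) = (4.079×10⁻⁶)·(-0.6334) = -2.583×10⁻⁶ J.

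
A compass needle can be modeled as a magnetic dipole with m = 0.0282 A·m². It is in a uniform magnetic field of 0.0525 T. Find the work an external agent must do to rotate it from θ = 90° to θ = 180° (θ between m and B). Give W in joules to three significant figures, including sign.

W_ext = ΔU = −mB cosθ₂ + mB cosθ₁ = mB(cosθ₁ − cosθ₂).
W = (0.0282)(0.0525)·(cos90° − cos180°) = (0.001480)·(+1.0000) = 0.001480 J.

W ≈ 0.00148 J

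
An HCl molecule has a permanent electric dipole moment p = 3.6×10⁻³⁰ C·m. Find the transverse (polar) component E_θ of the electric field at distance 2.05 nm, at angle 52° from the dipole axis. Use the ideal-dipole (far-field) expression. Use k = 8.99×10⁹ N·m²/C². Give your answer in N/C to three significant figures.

For a dipole, E_θ = (kp sinθ)/r³.
kp/r³ = (8.99×10⁹)(3.60×10⁻³⁰)/(2.05×10⁻⁹)³ = 3.757×10⁶ N/C.
E_θ = 3.757×10⁶·sin52° = 2.960×10⁶ N/C.

E_θ ≈ 2.96×10⁶ N/C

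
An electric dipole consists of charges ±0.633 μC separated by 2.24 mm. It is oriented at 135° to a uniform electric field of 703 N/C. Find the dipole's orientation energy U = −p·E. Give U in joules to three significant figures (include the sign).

U ≈ 7.05×10⁻⁷ J

Dipole moment p = qd = (6.33×10⁻⁷ C)(0.00224 m) = 1.418×10⁻⁹ C·m.
U = −p·E = −pE cosθ.
U = −(1.418×10⁻⁹)(703)·cos135° = 7.049×10⁻⁷ J.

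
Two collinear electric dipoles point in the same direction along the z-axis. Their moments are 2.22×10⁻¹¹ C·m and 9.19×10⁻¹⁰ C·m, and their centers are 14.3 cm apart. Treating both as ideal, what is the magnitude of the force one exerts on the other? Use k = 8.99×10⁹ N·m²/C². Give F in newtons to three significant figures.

On-axis field of dipole 1 at distance r: E = 2kp₁/r³. Force on dipole 2 is F = p₂·dE/dr (gradient along axis).
dE/dr = −6kp₁/r⁴, so |F| = 6kp₁p₂/r⁴ (attractive for aligned moments).
F = 6(8.99×10⁹)(2.22×10⁻¹¹)(9.19×10⁻¹⁰)/(0.143)⁴ = 2.632×10⁻⁶ N.

F ≈ 2.63×10⁻⁶ N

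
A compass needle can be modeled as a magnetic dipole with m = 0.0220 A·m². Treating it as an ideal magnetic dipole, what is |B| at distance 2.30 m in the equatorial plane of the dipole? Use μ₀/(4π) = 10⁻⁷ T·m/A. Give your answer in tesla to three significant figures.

B ≈ 1.81×10⁻¹⁰ T

In the equatorial plane B = (μ₀/4π)·m/r³ (half the axial value).
B = (10⁻⁷)·(0.0220) / (2.30)³ = 1.808×10⁻¹⁰ T.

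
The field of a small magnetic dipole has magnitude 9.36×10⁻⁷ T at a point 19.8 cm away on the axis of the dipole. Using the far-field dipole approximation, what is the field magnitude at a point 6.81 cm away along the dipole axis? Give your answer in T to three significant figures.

Dipole fields scale as 1/r³ in the far field; the geometry is the same at both points.
B₂ = B₁ · (r₁/r₂)³ = 9.36×10⁻⁷ · (19.8/6.81)³.
(r₁/r₂)³ = (2.907)³ = 24.58.
B₂ ≈ 2.301×10⁻⁵ T.

B ≈ 2.30×10⁻⁵ T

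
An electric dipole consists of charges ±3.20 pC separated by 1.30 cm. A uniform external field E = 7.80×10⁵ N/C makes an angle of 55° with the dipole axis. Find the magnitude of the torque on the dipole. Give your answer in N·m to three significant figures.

Dipole moment p = qd = (3.20×10⁻¹² C)(0.0130 m) = 4.16×10⁻¹⁴ C·m.
Torque on an electric dipole: τ = pE sinθ.
τ = (4.16×10⁻¹⁴)(7.80×10⁵)·sin55° = 2.658×10⁻⁸ N·m.

τ ≈ 2.66×10⁻⁸ N·m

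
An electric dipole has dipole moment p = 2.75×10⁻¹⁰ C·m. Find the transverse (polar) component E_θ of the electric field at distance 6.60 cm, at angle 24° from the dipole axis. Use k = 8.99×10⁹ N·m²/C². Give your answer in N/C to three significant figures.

E_θ ≈ 3500 N/C

For a dipole, E_θ = (kp sinθ)/r³.
kp/r³ = (8.99×10⁹)(2.75×10⁻¹⁰)/(0.0660)³ = 8599 N/C.
E_θ = 8599·sin24° = 3498 N/C.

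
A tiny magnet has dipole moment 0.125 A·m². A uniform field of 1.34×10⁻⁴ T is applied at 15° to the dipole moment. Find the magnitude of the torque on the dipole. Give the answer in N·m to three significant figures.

Torque on a magnetic dipole: τ = mB sinθ.
τ = (0.125)(1.34×10⁻⁴)·sin15° = 4.335×10⁻⁶ N·m.

τ ≈ 4.34×10⁻⁶ N·m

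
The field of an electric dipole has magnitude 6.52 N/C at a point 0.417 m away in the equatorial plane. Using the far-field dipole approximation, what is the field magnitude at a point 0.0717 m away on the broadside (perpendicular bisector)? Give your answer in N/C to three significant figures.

Dipole fields scale as 1/r³ in the far field; the geometry is the same at both points.
E₂ = E₁ · (r₁/r₂)³ = 6.52 · (0.417/0.0717)³.
(r₁/r₂)³ = (5.816)³ = 196.7.
E₂ ≈ 1283 N/C.

E ≈ 1280 N/C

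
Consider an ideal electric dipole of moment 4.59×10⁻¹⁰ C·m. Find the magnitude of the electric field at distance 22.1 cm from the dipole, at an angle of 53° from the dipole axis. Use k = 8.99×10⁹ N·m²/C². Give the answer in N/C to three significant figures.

E ≈ 552 N/C

At angle θ the dipole field magnitude is E = (kp/r³)·√(1 + 3cos²θ).
kp/r³ = (8.99×10⁹)(4.59×10⁻¹⁰) / (0.221)³ = 382.3 N/C.
√(1 + 3cos²53°) = √(1 + 3·0.3622) = √2.0865 ≈ 1.4445.
E ≈ 382.3 × 1.444 = 552.2 N/C.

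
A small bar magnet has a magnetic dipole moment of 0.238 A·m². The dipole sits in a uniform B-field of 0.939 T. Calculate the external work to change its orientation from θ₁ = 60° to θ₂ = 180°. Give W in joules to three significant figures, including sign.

W_ext = ΔU = −mB cosθ₂ + mB cosθ₁ = mB(cosθ₁ − cosθ₂).
W = (0.238)(0.939)·(cos60° − cos180°) = (0.2235)·(+1.5000) = 0.3352 J.

W ≈ 0.335 J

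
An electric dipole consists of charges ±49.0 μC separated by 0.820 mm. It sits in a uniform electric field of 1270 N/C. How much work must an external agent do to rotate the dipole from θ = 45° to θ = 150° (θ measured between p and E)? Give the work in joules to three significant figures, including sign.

Dipole moment p = qd = (4.90×10⁻⁵ C)(8.20×10⁻⁴ m) = 4.018×10⁻⁸ C·m.
W_ext = ΔU = U(θ₂) − U(θ₁) = −pE cosθ₂ − (−pE cosθ₁) = pE(cosθ₁ − cosθ₂).
W = (4.018×10⁻⁸)(1270)·(cos45° − cos150°) = (5.103×10⁻⁵)·(+1.5731) = 8.027×10⁻⁵ J.

W ≈ 8.03×10⁻⁵ J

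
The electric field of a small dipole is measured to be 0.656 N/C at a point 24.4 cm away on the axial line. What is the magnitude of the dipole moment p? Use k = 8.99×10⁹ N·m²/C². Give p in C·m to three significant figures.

p ≈ 5.30×10⁻¹³ C·m

On axis E = 2kp/r³, so p = Er³/(2k).
p = (0.656)·(0.244)³ / (2·8.99×10⁹) = 5.300×10⁻¹³ C·m.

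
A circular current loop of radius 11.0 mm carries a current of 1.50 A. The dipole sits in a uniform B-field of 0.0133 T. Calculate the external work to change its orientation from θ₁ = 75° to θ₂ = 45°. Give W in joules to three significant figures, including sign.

W ≈ -3.40×10⁻⁶ J

Magnetic moment m = IA = Iπa² = (1.50)·π·(0.0110)² = 5.702×10⁻⁴ A·m².
W_ext = ΔU = −mB cosθ₂ + mB cosθ₁ = mB(cosθ₁ − cosθ₂).
W = (5.702×10⁻⁴)(0.0133)·(cos75° − cos45°) = (7.584×10⁻⁶)·(-0.4483) = -3.400×10⁻⁶ J.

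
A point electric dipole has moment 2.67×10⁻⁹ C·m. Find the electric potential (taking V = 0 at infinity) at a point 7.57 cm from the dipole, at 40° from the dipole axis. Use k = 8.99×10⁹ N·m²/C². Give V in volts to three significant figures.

The dipole potential is V = kp cosθ / r².
V = (8.99×10⁹)(2.67×10⁻⁹)·cos40° / (0.0757)² = 3209 V.

V ≈ 3210 V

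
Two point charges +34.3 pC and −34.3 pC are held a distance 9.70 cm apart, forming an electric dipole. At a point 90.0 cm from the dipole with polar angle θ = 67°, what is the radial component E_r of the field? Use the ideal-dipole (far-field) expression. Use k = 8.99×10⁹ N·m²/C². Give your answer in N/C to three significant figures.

Dipole moment p = qd = (3.43×10⁻¹¹ C)(0.0970 m) = 3.327×10⁻¹² C·m.
For a dipole, E_r = (2kp cosθ)/r³.
kp/r³ = (8.99×10⁹)(3.327×10⁻¹²)/(0.900)³ = 0.04103 N/C.
E_r = 2·0.04103·cos67° = 0.03206 N/C.

E_r ≈ 0.0321 N/C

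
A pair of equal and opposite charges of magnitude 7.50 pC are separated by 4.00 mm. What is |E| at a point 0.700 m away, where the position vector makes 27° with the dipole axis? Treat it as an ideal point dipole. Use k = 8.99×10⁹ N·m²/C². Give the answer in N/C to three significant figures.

Dipole moment p = qd = (7.50×10⁻¹² C)(0.00400 m) = 3.00×10⁻¹⁴ C·m.
At angle θ the dipole field magnitude is E = (kp/r³)·√(1 + 3cos²θ).
kp/r³ = (8.99×10⁹)(3.00×10⁻¹⁴) / (0.700)³ = 7.863×10⁻⁴ N/C.
√(1 + 3cos²27°) = √(1 + 3·0.7939) = √3.3817 ≈ 1.8389.
E ≈ 7.863×10⁻⁴ × 1.839 = 0.001446 N/C.

E ≈ 0.00145 N/C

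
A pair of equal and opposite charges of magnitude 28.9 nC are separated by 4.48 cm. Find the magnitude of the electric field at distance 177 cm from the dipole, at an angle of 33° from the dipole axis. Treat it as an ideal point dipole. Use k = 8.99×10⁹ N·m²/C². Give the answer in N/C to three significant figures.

E ≈ 3.70 N/C

Dipole moment p = qd = (2.89×10⁻⁸ C)(0.0448 m) = 1.295×10⁻⁹ C·m.
At angle θ the dipole field magnitude is E = (kp/r³)·√(1 + 3cos²θ).
kp/r³ = (8.99×10⁹)(1.295×10⁻⁹) / (1.77)³ = 2.099 N/C.
√(1 + 3cos²33°) = √(1 + 3·0.7034) = √3.1101 ≈ 1.7635.
E ≈ 2.099 × 1.764 = 3.703 N/C.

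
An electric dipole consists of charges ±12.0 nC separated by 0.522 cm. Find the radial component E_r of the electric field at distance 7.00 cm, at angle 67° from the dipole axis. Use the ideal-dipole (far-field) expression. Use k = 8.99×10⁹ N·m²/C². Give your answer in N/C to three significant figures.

E_r ≈ 1280 N/C

Dipole moment p = qd = (1.20×10⁻⁸ C)(0.00522 m) = 6.264×10⁻¹¹ C·m.
For a dipole, E_r = (2kp cosθ)/r³.
kp/r³ = (8.99×10⁹)(6.264×10⁻¹¹)/(0.0700)³ = 1642 N/C.
E_r = 2·1642·cos67° = 1283 N/C.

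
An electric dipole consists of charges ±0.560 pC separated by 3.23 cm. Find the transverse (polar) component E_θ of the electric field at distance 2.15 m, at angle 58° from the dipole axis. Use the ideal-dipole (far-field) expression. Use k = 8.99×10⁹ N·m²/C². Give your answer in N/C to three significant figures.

Dipole moment p = qd = (5.60×10⁻¹³ C)(0.0323 m) = 1.809×10⁻¹⁴ C·m.
For a dipole, E_θ = (kp sinθ)/r³.
kp/r³ = (8.99×10⁹)(1.809×10⁻¹⁴)/(2.15)³ = 1.636×10⁻⁵ N/C.
E_θ = 1.636×10⁻⁵·sin58° = 1.388×10⁻⁵ N/C.

E_θ ≈ 1.39×10⁻⁵ N/C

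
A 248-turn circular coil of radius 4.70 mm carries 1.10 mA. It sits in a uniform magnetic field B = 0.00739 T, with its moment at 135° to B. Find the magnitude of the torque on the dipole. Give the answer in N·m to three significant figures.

τ ≈ 9.89×10⁻⁸ N·m

m = NIA = NIπa² = 248·(0.00110)·π·(0.00470)² = 1.893×10⁻⁵ A·m².
Torque on a magnetic dipole: τ = mB sinθ.
τ = (1.893×10⁻⁵)(0.00739)·sin135° = 9.892×10⁻⁸ N·m.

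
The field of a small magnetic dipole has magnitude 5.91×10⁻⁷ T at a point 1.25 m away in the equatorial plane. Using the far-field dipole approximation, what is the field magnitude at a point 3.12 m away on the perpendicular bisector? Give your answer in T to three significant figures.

B ≈ 3.80×10⁻⁸ T

Dipole fields scale as 1/r³ in the far field; the geometry is the same at both points.
B₂ = B₁ · (r₁/r₂)³ = 5.91×10⁻⁷ · (1.25/3.12)³.
(r₁/r₂)³ = (0.4006)³ = 0.06431.
B₂ ≈ 3.801×10⁻⁸ T.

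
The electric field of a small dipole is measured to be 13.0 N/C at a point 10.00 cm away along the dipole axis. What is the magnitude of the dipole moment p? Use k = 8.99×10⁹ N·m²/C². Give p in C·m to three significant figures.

p ≈ 7.23×10⁻¹³ C·m

On axis E = 2kp/r³, so p = Er³/(2k).
p = (13.0)·(0.100)³ / (2·8.99×10⁹) = 7.230×10⁻¹³ C·m.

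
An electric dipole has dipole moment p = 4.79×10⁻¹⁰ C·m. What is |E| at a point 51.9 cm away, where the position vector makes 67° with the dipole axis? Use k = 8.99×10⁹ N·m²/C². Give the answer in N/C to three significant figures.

At angle θ the dipole field magnitude is E = (kp/r³)·√(1 + 3cos²θ).
kp/r³ = (8.99×10⁹)(4.79×10⁻¹⁰) / (0.519)³ = 30.80 N/C.
√(1 + 3cos²67°) = √(1 + 3·0.1527) = √1.4580 ≈ 1.2075.
E ≈ 30.80 × 1.207 = 37.19 N/C.

E ≈ 37.2 N/C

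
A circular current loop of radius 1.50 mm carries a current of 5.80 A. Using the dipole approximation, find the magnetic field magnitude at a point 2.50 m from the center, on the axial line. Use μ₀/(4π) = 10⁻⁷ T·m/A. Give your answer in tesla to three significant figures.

B ≈ 5.25×10⁻¹³ T

Magnetic moment m = IA = Iπa² = (5.80)·π·(0.00150)² = 4.10×10⁻⁵ A·m².
On axis B = (μ₀/4π)·2m/r³.
B = 2·(10⁻⁷)·(4.10×10⁻⁵) / (2.50)³ = 5.248×10⁻¹³ T.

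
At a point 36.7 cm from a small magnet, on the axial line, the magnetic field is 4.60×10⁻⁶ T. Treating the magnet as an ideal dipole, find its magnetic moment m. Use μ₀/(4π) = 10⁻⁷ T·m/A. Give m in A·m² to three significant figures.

m ≈ 1.14 A·m²

On axis B = (μ₀/4π)·2m/r³, so m = Br³·4π/(μ₀·2).
m = (4.60×10⁻⁶)·(0.367)³ / (2·10⁻⁷) = 1.137 A·m².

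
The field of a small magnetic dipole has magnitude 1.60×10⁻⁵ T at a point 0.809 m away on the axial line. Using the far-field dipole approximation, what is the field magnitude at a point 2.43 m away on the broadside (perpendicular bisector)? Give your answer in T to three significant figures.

B ≈ 2.95×10⁻⁷ T

Dipole fields scale as 1/r³ in the far field.
The axial field is twice the equatorial field at the same r, so the geometry factor is 1/2.
B₂ = B₁ · (1/2) · (r₁/r₂)³ = 1.60×10⁻⁵ · 0.5 · (0.809/2.43)³.
(r₁/r₂)³ = (0.3329)³ = 0.0369.
B₂ ≈ 2.952×10⁻⁷ T.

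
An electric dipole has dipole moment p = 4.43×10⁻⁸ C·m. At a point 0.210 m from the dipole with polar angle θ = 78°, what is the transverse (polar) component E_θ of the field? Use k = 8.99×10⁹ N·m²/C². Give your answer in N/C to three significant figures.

E_θ ≈ 4.21×10⁴ N/C

For a dipole, E_θ = (kp sinθ)/r³.
kp/r³ = (8.99×10⁹)(4.43×10⁻⁸)/(0.210)³ = 4.300×10⁴ N/C.
E_θ = 4.300×10⁴·sin78° = 4.206×10⁴ N/C.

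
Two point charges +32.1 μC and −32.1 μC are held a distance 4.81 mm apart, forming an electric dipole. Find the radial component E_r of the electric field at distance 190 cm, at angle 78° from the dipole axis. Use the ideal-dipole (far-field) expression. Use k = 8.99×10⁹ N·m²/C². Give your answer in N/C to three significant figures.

Dipole moment p = qd = (3.21×10⁻⁵ C)(0.00481 m) = 1.544×10⁻⁷ C·m.
For a dipole, E_r = (2kp cosθ)/r³.
kp/r³ = (8.99×10⁹)(1.544×10⁻⁷)/(1.90)³ = 202.4 N/C.
E_r = 2·202.4·cos78° = 84.15 N/C.

E_r ≈ 84.2 N/C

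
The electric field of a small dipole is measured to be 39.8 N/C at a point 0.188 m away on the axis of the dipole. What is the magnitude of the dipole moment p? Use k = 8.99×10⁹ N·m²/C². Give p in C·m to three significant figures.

On axis E = 2kp/r³, so p = Er³/(2k).
p = (39.8)·(0.188)³ / (2·8.99×10⁹) = 1.471×10⁻¹¹ C·m.

p ≈ 1.47×10⁻¹¹ C·m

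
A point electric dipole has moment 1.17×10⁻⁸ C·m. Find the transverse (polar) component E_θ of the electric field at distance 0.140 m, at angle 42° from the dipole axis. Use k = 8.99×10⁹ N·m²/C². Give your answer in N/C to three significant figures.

E_θ ≈ 2.56×10⁴ N/C

For a dipole, E_θ = (kp sinθ)/r³.
kp/r³ = (8.99×10⁹)(1.17×10⁻⁸)/(0.140)³ = 3.833×10⁴ N/C.
E_θ = 3.833×10⁴·sin42° = 2.565×10⁴ N/C.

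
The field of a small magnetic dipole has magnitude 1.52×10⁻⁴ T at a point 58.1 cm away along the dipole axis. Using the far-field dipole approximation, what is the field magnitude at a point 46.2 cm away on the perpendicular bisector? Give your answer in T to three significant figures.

Dipole fields scale as 1/r³ in the far field.
The axial field is twice the equatorial field at the same r, so the geometry factor is 1/2.
B₂ = B₁ · (1/2) · (r₁/r₂)³ = 1.52×10⁻⁴ · 0.5 · (58.1/46.2)³.
(r₁/r₂)³ = (1.258)³ = 1.989.
B₂ ≈ 1.512×10⁻⁴ T.

B ≈ 1.51×10⁻⁴ T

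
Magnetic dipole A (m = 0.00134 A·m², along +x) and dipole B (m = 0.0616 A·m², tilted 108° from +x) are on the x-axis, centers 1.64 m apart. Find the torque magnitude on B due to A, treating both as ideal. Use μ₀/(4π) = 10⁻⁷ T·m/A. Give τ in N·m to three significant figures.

τ ≈ 3.56×10⁻¹² N·m

Dipole B is on the axis of dipole A, so B₁ there is axial: B₁ = (μ₀/4π)·2m₁/r³ along +x.
B₁ = 2(10⁻⁷)(0.00134)/(1.64)³ = 6.076×10⁻¹¹ T.
τ = m₂ B₁ sinθ.
τ = (0.0616)(6.076×10⁻¹¹)·sin108° = 3.560×10⁻¹² N·m.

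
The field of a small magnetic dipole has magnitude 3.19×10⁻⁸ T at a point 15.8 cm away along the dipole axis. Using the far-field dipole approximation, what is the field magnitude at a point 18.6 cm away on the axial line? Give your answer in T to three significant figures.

B ≈ 1.96×10⁻⁸ T

Dipole fields scale as 1/r³ in the far field; the geometry is the same at both points.
B₂ = B₁ · (r₁/r₂)³ = 3.19×10⁻⁸ · (15.8/18.6)³.
(r₁/r₂)³ = (0.8495)³ = 0.613.
B₂ ≈ 1.955×10⁻⁸ T.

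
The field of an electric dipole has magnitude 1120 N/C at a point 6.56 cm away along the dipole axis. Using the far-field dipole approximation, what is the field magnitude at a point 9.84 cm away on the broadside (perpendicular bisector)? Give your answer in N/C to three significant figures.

E ≈ 166 N/C

Dipole fields scale as 1/r³ in the far field.
The axial field is twice the equatorial field at the same r, so the geometry factor is 1/2.
E₂ = E₁ · (1/2) · (r₁/r₂)³ = 1120 · 0.5 · (6.56/9.84)³.
(r₁/r₂)³ = (0.6667)³ = 0.2963.
E₂ ≈ 165.9 N/C.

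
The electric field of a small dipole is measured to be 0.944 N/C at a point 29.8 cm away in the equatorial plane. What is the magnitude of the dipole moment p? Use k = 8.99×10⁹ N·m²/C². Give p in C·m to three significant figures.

p ≈ 2.78×10⁻¹² C·m

In the equatorial plane E = kp/r³, so p = Er³/(k).
p = (0.944)·(0.298)³ / (8.99×10⁹) = 2.779×10⁻¹² C·m.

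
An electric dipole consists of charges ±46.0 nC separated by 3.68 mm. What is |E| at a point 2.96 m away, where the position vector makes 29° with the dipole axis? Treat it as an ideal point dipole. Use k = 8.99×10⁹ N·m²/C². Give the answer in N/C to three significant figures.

E ≈ 0.107 N/C

Dipole moment p = qd = (4.60×10⁻⁸ C)(0.00368 m) = 1.693×10⁻¹⁰ C·m.
At angle θ the dipole field magnitude is E = (kp/r³)·√(1 + 3cos²θ).
kp/r³ = (8.99×10⁹)(1.693×10⁻¹⁰) / (2.96)³ = 0.05869 N/C.
√(1 + 3cos²29°) = √(1 + 3·0.7650) = √3.2949 ≈ 1.8152.
E ≈ 0.05869 × 1.815 = 0.1065 N/C.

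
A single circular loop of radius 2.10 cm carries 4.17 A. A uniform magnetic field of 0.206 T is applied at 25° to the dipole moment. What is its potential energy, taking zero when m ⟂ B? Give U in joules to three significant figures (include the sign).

Magnetic moment m = IA = Iπa² = (4.17)·π·(0.0210)² = 0.005777 A·m².
U = −m·B = −mB cosθ.
U = −(0.005777)(0.206)·cos25° = -0.001079 J.

U ≈ -0.00108 J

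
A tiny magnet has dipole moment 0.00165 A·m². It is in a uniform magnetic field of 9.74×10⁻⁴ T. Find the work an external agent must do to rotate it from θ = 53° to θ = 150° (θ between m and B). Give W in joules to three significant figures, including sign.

W ≈ 2.36×10⁻⁶ J

W_ext = ΔU = −mB cosθ₂ + mB cosθ₁ = mB(cosθ₁ − cosθ₂).
W = (0.00165)(9.74×10⁻⁴)·(cos53° − cos150°) = (1.607×10⁻⁶)·(+1.4678) = 2.359×10⁻⁶ J.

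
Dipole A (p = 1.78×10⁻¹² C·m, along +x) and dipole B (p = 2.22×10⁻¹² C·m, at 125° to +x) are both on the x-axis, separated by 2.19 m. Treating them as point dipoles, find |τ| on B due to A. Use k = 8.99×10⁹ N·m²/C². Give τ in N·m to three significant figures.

τ ≈ 5.54×10⁻¹⁵ N·m

The second dipole sits on the axis of the first, so the field there is axial: E₁ = 2kp₁/r³ along +x.
E₁ = 2(8.99×10⁹)(1.78×10⁻¹²)/(2.19)³ = 0.003047 N/C.
Torque on the second dipole: τ = p₂ E₁ sinθ.
τ = (2.22×10⁻¹²)(0.003047)·sin125° = 5.541×10⁻¹⁵ N·m.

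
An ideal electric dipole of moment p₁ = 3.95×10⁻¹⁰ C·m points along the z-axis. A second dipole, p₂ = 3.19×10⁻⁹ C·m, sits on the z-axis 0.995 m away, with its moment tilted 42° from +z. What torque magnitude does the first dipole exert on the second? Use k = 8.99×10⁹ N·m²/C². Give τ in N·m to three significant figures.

τ ≈ 1.54×10⁻⁸ N·m

The second dipole sits on the axis of the first, so the field there is axial: E₁ = 2kp₁/r³ along +z.
E₁ = 2(8.99×10⁹)(3.95×10⁻¹⁰)/(0.995)³ = 7.210 N/C.
Torque on the second dipole: τ = p₂ E₁ sinθ.
τ = (3.19×10⁻⁹)(7.210)·sin42° = 1.539×10⁻⁸ N·m.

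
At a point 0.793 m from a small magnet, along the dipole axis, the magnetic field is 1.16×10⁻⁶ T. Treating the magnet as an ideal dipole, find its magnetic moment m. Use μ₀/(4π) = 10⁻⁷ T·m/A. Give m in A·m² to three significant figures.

On axis B = (μ₀/4π)·2m/r³, so m = Br³·4π/(μ₀·2).
m = (1.16×10⁻⁶)·(0.793)³ / (2·10⁻⁷) = 2.892 A·m².

m ≈ 2.89 A·m²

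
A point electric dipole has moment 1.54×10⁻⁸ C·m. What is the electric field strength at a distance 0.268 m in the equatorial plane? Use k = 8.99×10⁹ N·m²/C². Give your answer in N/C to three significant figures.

On the perpendicular bisector E = kp/r³ (half the axial value at the same distance).
E = (8.99×10⁹)(1.54×10⁻⁸) / (0.268)³ = 7192 N/C.

E ≈ 7190 N/C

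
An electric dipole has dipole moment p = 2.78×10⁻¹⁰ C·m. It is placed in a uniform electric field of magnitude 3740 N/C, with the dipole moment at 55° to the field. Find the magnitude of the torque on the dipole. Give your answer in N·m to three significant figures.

τ ≈ 8.52×10⁻⁷ N·m

Torque on an electric dipole: τ = pE sinθ.
τ = (2.78×10⁻¹⁰)(3740)·sin55° = 8.517×10⁻⁷ N·m.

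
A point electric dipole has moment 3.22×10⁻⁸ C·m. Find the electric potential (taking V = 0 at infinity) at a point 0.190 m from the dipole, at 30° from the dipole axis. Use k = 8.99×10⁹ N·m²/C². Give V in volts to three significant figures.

V ≈ 6940 V

The dipole potential is V = kp cosθ / r².
V = (8.99×10⁹)(3.22×10⁻⁸)·cos30° / (0.190)² = 6944 V.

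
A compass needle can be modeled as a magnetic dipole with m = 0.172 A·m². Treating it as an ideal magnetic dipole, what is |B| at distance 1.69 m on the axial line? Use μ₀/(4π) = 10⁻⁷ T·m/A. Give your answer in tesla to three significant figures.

On axis B = (μ₀/4π)·2m/r³.
B = 2·(10⁻⁷)·(0.172) / (1.69)³ = 7.127×10⁻⁹ T.

B ≈ 7.13×10⁻⁹ T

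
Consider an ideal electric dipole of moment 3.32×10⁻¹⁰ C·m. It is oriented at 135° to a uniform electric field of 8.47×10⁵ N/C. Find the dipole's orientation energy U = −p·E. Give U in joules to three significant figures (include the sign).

U ≈ 1.99×10⁻⁴ J

U = −p·E = −pE cosθ.
U = −(3.32×10⁻¹⁰)(8.47×10⁵)·cos135° = 1.988×10⁻⁴ J.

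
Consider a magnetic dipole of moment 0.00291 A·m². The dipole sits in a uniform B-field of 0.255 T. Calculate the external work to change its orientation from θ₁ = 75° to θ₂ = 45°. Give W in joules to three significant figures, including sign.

W ≈ -3.33×10⁻⁴ J

W_ext = ΔU = −mB cosθ₂ + mB cosθ₁ = mB(cosθ₁ − cosθ₂).
W = (0.00291)(0.255)·(cos75° − cos45°) = (7.420×10⁻⁴)·(-0.4483) = -3.327×10⁻⁴ J.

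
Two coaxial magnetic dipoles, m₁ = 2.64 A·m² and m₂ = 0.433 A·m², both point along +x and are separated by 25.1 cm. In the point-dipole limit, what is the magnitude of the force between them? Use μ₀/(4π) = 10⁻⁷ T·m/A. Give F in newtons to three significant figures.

F ≈ 1.73×10⁻⁴ N

On-axis B of dipole 1: B = (μ₀/4π)·2m₁/r³. Force on dipole 2: F = m₂·dB/dr.
dB/dr = −(μ₀/4π)·6m₁/r⁴, so |F| = (μ₀/4π)·6m₁m₂/r⁴.
F = 6(10⁻⁷)(2.64)(0.433)/(0.251)⁴ = 1.728×10⁻⁴ N.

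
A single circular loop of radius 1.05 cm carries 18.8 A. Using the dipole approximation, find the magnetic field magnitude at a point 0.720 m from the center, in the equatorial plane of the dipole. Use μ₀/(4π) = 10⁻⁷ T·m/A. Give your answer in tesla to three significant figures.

Magnetic moment m = IA = Iπa² = (18.8)·π·(0.0105)² = 0.006512 A·m².
In the equatorial plane B = (μ₀/4π)·m/r³ (half the axial value).
B = (10⁻⁷)·(0.006512) / (0.720)³ = 1.745×10⁻⁹ T.

B ≈ 1.74×10⁻⁹ T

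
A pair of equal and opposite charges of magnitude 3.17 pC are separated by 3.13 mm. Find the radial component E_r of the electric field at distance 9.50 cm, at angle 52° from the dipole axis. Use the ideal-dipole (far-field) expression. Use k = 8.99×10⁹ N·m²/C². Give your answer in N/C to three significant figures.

E_r ≈ 0.128 N/C

Dipole moment p = qd = (3.17×10⁻¹² C)(0.00313 m) = 9.922×10⁻¹⁵ C·m.
For a dipole, E_r = (2kp cosθ)/r³.
kp/r³ = (8.99×10⁹)(9.922×10⁻¹⁵)/(0.0950)³ = 0.1040 N/C.
E_r = 2·0.1040·cos52° = 0.1281 N/C.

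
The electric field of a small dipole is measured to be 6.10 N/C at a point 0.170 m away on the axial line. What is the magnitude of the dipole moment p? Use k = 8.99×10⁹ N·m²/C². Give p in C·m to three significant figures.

On axis E = 2kp/r³, so p = Er³/(2k).
p = (6.10)·(0.170)³ / (2·8.99×10⁹) = 1.667×10⁻¹² C·m.

p ≈ 1.67×10⁻¹² C·m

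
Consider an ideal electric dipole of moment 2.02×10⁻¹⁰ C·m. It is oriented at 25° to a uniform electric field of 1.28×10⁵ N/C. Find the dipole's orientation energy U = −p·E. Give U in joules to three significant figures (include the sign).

U ≈ -2.34×10⁻⁵ J

U = −p·E = −pE cosθ.
U = −(2.02×10⁻¹⁰)(1.28×10⁵)·cos25° = -2.343×10⁻⁵ J.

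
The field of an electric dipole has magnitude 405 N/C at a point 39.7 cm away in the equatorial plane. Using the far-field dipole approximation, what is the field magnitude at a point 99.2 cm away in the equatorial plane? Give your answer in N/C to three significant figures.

Dipole fields scale as 1/r³ in the far field; the geometry is the same at both points.
E₂ = E₁ · (r₁/r₂)³ = 405 · (39.7/99.2)³.
(r₁/r₂)³ = (0.4002)³ = 0.0641.
E₂ ≈ 25.96 N/C.

E ≈ 26.0 N/C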